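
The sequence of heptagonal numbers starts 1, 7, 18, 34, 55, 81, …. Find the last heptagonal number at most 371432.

369985

Solve n(5n−3)/2 ≤ 371432 for integer n.
n = 385 gives 369985 ≤ 371432, while n = 386 gives 371911 > 371432; so the answer is 369985.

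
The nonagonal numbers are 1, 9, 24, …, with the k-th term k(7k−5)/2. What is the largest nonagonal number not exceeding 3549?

Solve n(7n−5)/2 ≤ 3549 for integer n.
n = 32 gives 3504 ≤ 3549, while n = 33 gives 3729 > 3549; so the answer is 3504.

3504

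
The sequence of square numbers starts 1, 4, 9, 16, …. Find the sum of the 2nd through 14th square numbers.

1014

Σ_{i=2}^{14} i² = 1015 − 1 = 1014.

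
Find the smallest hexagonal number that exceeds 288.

Solve n(2n−1) > 288 for integer n.
The largest n with value ≤ 288 is 12 (since 276 ≤ 288 < 325), so the first above is n = 13, value 325.

325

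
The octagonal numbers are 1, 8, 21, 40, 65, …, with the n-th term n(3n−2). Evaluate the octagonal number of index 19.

1045

The 19th octagonal number is n(3n−2) with n = 19.
19·(3·19 − 2) = 19·55 = 1045.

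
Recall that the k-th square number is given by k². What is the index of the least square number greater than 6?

Solve n² > 6 for integer n.
The largest n with value ≤ 6 is 2 (since 4 ≤ 6 < 9), so the first above is n = 3, value 9.

3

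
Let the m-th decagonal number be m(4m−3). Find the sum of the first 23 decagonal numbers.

Σ i(4i−3) = 4Σi² − 3Σi over i = 1..23.
Σi = 276 and Σi² = 4324.
4·4324 − 3·276 = 16468.

16468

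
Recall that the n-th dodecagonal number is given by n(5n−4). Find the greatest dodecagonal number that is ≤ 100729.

100252

Solve n(5n−4) ≤ 100729 for integer n.
n = 142 gives 100252 ≤ 100729, while n = 143 gives 101673 > 100729; so the answer is 100252.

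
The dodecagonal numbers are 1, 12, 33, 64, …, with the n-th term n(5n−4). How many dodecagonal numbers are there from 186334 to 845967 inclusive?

The n-th dodecagonal number is n(5n−4).
Smallest index with value ≥ 186334: n = 194 (giving 187404).
Largest index with value ≤ 845967: n = 411 (giving 842961).
Indices 194 through 411: 218 terms.

218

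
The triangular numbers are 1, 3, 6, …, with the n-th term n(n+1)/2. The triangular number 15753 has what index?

177

Set n(n+1)/2 = 15753, giving n² + n − 31506 = 0.
The discriminant is 1 + 8·15753 = 126025, and √126025 = 355.
So n = (-1 + 355) / 2 = 354/2 = 177.
Check: 177·178/2 = 15753. ✓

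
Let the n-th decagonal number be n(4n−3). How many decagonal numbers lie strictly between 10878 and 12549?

The n-th decagonal number is n(4n−3).
Smallest index with value > 10878: n = 53 (giving 11077).
Largest index with value < 12549: n = 56 (giving 12376).
Indices 53 through 56: 4 terms.

4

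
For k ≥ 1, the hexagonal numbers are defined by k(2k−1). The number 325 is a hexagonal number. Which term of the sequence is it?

13

Set n(2n−1) = 325, giving 2n² − n − 325 = 0.
The discriminant is 1 + 8·325 = 2601, and √2601 = 51.
So n = (1 + 51) / 4 = 52/4 = 13.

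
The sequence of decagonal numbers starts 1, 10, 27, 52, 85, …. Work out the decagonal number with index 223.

198247

The 223rd decagonal number is n(4n−3) with n = 223.
223·(4·223 − 3) = 223·889 = 198247.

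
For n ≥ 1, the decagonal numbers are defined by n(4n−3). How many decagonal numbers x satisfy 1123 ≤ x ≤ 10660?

The n-th decagonal number is n(4n−3).
Smallest index with value ≥ 1123: n = 18 (giving 1242).
Largest index with value ≤ 10660: n = 52 (giving 10660).
Indices 18 through 52: 35 terms.

35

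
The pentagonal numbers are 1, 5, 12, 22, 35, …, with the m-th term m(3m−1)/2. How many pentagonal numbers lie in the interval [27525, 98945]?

122

The n-th pentagonal number is n(3n−1)/2.
Smallest index with value ≥ 27525: n = 136 (giving 27676).
Largest index with value ≤ 98945: n = 257 (giving 98945).
Indices 136 through 257: 122 terms.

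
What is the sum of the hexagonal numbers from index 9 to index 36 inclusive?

Σ i(2i−1) = 2Σi² − Σi over i = 9..36.
Σi = 666 − 36 = 630 and Σi² = 16206 − 204 = 16002.
2·16002 − 1·630 = 31374.

31374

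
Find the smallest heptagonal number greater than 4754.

Solve n(5n−3)/2 > 4754 for integer n.
The largest n with value ≤ 4754 is 43 (since 4558 ≤ 4754 < 4774), so the first above is n = 44, value 4774.

4774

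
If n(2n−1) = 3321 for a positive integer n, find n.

Set n(2n−1) = 3321, giving 2n² − n − 3321 = 0.
The discriminant is 1 + 8·3321 = 26569, and √26569 = 163.
So n = (1 + 163) / 4 = 164/4 = 41.
Check: 41·(2·41 − 1) = 3321. ✓

41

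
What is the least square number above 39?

49

Solve n² > 39 for integer n.
The largest n with value ≤ 39 is 6 (since 36 ≤ 39 < 49), so the first above is n = 7, value 49.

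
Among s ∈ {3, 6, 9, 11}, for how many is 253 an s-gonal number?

s = 3: P(3, 22) = 253. ✓
s = 6: P(6, 11) = 231 and P(6, 12) = 276; 253 is not s-gonal.
s = 9: P(9, 8) = 204 and P(9, 9) = 261; 253 is not s-gonal.
s = 11: P(11, 7) = 196 and P(11, 8) = 260; 253 is not s-gonal.
Hits: s ∈ {3} → 1.

1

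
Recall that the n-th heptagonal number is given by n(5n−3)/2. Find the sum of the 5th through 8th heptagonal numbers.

396

Σ i(5i−3)/2 = (5Σi² − 3Σi) / 2 over i = 5..8.
Σi = 36 − 10 = 26 and Σi² = 204 − 30 = 174.
(5·174 − 3·26) / 2 = 792/2 = 396.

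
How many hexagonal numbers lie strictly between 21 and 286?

The n-th hexagonal number is n(2n−1).
Smallest index with value > 21: n = 4 (giving 28).
Largest index with value < 286: n = 12 (giving 276).
Indices 4 through 12: 9 terms.

9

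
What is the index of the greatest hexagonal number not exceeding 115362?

Solve n(2n−1) ≤ 115362 for integer n.
n = 240 gives 114960 ≤ 115362, while n = 241 gives 115921 > 115362; so the answer is index 240.

240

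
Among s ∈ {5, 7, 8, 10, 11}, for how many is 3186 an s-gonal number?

s = 5: P(5, 46) = 3151 and P(5, 47) = 3290; 3186 is not s-gonal.
s = 7: P(7, 36) = 3186. ✓
s = 8: P(8, 32) = 3008 and P(8, 33) = 3201; 3186 is not s-gonal.
s = 10: P(10, 28) = 3052 and P(10, 29) = 3277; 3186 is not s-gonal.
s = 11: P(11, 27) = 3186. ✓
Hits: s ∈ {7, 11} → 2.

2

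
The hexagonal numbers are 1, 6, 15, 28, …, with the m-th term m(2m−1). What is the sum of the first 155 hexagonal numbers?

2494570

Σ i(2i−1) = 2Σi² − Σi over i = 1..155.
Σi = 12090 and Σi² = 1253330.
2·1253330 − 1·12090 = 2494570.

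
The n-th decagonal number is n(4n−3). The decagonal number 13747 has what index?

Set n(4n−3) = 13747, giving 4n² − 3n − 13747 = 0.
The discriminant is 9 + 16·13747 = 219961, and √219961 = 469.
So n = (3 + 469) / 8 = 472/8 = 59.
Check: 59·(4·59 − 3) = 13747. ✓

59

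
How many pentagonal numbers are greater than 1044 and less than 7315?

The n-th pentagonal number is n(3n−1)/2.
Smallest index with value > 1044: n = 27 (giving 1080).
Largest index with value < 7315: n = 69 (giving 7107).
Indices 27 through 69: 43 terms.

43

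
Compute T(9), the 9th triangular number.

The 9th triangular number is n(n+1)/2 with n = 9.
9·10/2 = 90/2 = 45.

45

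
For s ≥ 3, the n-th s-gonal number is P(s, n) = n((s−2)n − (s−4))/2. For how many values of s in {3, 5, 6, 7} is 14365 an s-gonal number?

s = 3: P(3, 169) = 14365. ✓
s = 5: P(5, 98) = 14357 and P(5, 99) = 14652; 14365 is not s-gonal.
s = 6: P(6, 85) = 14365. ✓
s = 7: P(7, 76) = 14326 and P(7, 77) = 14707; 14365 is not s-gonal.
Hits: s ∈ {3, 6} → 2.

2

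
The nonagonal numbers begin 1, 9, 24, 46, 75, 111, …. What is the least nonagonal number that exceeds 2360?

Solve n(7n−5)/2 > 2360 for integer n.
The largest n with value ≤ 2360 is 26 (since 2301 ≤ 2360 < 2484), so the first above is n = 27, value 2484.

2484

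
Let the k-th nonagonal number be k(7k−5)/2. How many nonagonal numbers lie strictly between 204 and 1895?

The n-th nonagonal number is n(7n−5)/2.
Smallest index with value > 204: n = 9 (giving 261).
Largest index with value < 1895: n = 23 (giving 1794).
Indices 9 through 23: 15 terms.

15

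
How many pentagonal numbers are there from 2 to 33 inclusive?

The n-th pentagonal number is n(3n−1)/2.
Smallest index with value ≥ 2: n = 2 (giving 5).
Largest index with value ≤ 33: n = 4 (giving 22).
Indices 2 through 4: 3 terms.

3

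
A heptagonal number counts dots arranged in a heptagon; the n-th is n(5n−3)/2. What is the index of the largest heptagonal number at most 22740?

95

Solve n(5n−3)/2 ≤ 22740 for integer n.
n = 95 gives 22420 ≤ 22740, while n = 96 gives 22896 > 22740; so the answer is index 95.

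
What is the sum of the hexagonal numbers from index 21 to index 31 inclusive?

14806

Σ i(2i−1) = 2Σi² − Σi over i = 21..31.
Σi = 496 − 210 = 286 and Σi² = 10416 − 2870 = 7546.
2·7546 − 1·286 = 14806.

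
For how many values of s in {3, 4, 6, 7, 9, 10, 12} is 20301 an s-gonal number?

s = 3: P(3, 201) = 20301. ✓
s = 4: P(4, 142) = 20164 and P(4, 143) = 20449; 20301 is not s-gonal.
s = 6: P(6, 101) = 20301. ✓
s = 7: P(7, 90) = 20115 and P(7, 91) = 20566; 20301 is not s-gonal.
s = 9: P(9, 76) = 20026 and P(9, 77) = 20559; 20301 is not s-gonal.
s = 10: P(10, 71) = 19951 and P(10, 72) = 20520; 20301 is not s-gonal.
s = 12: P(12, 64) = 20224 and P(12, 65) = 20865; 20301 is not s-gonal.
Hits: s ∈ {3, 6} → 2.

2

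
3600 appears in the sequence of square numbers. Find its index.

60

We need n² = 3600, so n = √3600 = 60.
Check: 60² = 3600. ✓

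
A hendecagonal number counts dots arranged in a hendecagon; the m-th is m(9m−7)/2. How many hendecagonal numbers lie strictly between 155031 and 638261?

The n-th hendecagonal number is n(9n−7)/2.
Smallest index with value > 155031: n = 187 (giving 156706).
Largest index with value < 638261: n = 376 (giving 634876).
Indices 187 through 376: 190 terms.

190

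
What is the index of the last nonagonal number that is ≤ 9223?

Solve n(7n−5)/2 ≤ 9223 for integer n.
n = 51 gives 8976 ≤ 9223, while n = 52 gives 9334 > 9223; so the answer is index 51.

51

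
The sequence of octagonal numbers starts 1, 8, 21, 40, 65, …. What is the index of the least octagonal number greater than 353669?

344

Solve n(3n−2) > 353669 for integer n.
The largest n with value ≤ 353669 is 343 (since 352261 ≤ 353669 < 354320), so the first above is n = 344, value 354320.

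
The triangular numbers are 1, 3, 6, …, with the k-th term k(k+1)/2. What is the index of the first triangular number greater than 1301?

51

Solve n(n+1)/2 > 1301 for integer n.
The largest n with value ≤ 1301 is 50 (since 1275 ≤ 1301 < 1326), so the first above is n = 51, value 1326.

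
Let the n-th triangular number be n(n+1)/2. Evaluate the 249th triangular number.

31125

249·250/2 = 62250/2 = 31125.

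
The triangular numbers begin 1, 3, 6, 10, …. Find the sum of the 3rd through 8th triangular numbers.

Σ i(i+1)/2 = (Σi² + Σi) / 2 over i = 3..8.
Σi = 36 − 3 = 33 and Σi² = 204 − 5 = 199.
(1·199 + 1·33) / 2 = 232/2 = 116.

116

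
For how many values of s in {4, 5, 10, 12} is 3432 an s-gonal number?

1

s = 4: P(4, 58) = 3364 and P(4, 59) = 3481; 3432 is not s-gonal.
s = 5: P(5, 48) = 3432. ✓
s = 10: P(10, 29) = 3277 and P(10, 30) = 3510; 3432 is not s-gonal.
s = 12: P(12, 26) = 3276 and P(12, 27) = 3537; 3432 is not s-gonal.
Hits: s ∈ {5} → 1.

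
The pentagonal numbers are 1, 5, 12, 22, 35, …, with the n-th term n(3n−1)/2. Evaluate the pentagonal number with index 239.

The 239th pentagonal number is n(3n−1)/2 with n = 239.
239·(3·239 − 1)/2 = 239·716/2 = 239·358 = 85562.

85562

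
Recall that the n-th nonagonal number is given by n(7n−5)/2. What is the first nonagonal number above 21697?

22200

Solve n(7n−5)/2 > 21697 for integer n.
The largest n with value ≤ 21697 is 79 (since 21646 ≤ 21697 < 22200), so the first above is n = 80, value 22200.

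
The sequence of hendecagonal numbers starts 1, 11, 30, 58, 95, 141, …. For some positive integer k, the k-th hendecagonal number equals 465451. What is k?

322

Set n(9n−7)/2 = 465451, giving 9n² − 7n − 930902 = 0.
The discriminant is 49 + 72·465451 = 33512521, and √33512521 = 5789.
So n = (7 + 5789) / 18 = 5796/18 = 322.
Check: 322·(9·322 − 7)/2 = 465451. ✓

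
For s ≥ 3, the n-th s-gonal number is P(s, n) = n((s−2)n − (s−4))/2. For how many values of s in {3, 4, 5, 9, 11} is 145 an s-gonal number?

1

s = 3: P(3, 16) = 136 and P(3, 17) = 153; 145 is not s-gonal.
s = 4: P(4, 12) = 144 and P(4, 13) = 169; 145 is not s-gonal.
s = 5: P(5, 10) = 145. ✓
s = 9: P(9, 6) = 111 and P(9, 7) = 154; 145 is not s-gonal.
s = 11: P(11, 6) = 141 and P(11, 7) = 196; 145 is not s-gonal.
Hits: s ∈ {5} → 1.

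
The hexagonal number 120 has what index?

8

Set n(2n−1) = 120, giving 2n² − n − 120 = 0.
So n = (1 + 31) / 4 = 32/4 = 8.
Check: 8·(2·8 − 1) = 120. ✓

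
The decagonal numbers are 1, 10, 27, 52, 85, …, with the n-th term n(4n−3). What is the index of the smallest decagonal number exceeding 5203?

37

Solve n(4n−3) > 5203 for integer n.
The largest n with value ≤ 5203 is 36 (since 5076 ≤ 5203 < 5365), so the first above is n = 37, value 5365.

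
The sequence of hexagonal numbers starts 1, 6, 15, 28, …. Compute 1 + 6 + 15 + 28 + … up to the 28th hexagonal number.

15022

Σ i(2i−1) = 2Σi² − Σi over i = 1..28.
Σi = 406 and Σi² = 7714.
2·7714 − 1·406 = 15022.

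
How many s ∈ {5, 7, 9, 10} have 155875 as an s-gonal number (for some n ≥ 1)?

1

s = 5: P(5, 322) = 155365 and P(5, 323) = 156332; 155875 is not s-gonal.
s = 7: P(7, 250) = 155875. ✓
s = 9: P(9, 211) = 155296 and P(9, 212) = 156774; 155875 is not s-gonal.
s = 10: P(10, 197) = 154645 and P(10, 198) = 156222; 155875 is not s-gonal.
Hits: s ∈ {7} → 1.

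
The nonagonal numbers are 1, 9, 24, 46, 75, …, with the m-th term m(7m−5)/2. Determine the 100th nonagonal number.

The 100th nonagonal number is n(7n−5)/2 with n = 100.
100·(7·100 − 5)/2 = 100·695/2 = 34750.

34750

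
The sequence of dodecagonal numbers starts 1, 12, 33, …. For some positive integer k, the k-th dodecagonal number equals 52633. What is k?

103

Set n(5n−4) = 52633, giving 5n² − 4n − 52633 = 0.
The discriminant is 16 + 20·52633 = 1052676, and √1052676 = 1026.
So n = (4 + 1026) / 10 = 1030/10 = 103.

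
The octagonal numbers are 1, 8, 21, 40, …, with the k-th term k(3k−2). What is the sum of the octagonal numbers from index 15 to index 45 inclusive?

89280

Σ i(3i−2) = 3Σi² − 2Σi over i = 15..45.
Σi = 1035 − 105 = 930 and Σi² = 31395 − 1015 = 30380.
3·30380 − 2·930 = 89280.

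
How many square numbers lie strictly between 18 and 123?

The n-th square number is n².
Smallest index with value > 18: n = 5 (giving 25).
Largest index with value < 123: n = 11 (giving 121).
Indices 5 through 11: 7 terms.

7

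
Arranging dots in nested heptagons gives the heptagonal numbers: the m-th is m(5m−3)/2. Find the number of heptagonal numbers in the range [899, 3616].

The n-th heptagonal number is n(5n−3)/2.
Smallest index with value ≥ 899: n = 20 (giving 970).
Largest index with value ≤ 3616: n = 38 (giving 3553).
Indices 20 through 38: 19 terms.

19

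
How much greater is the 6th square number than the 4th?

20

6² = 36 and 4² = 16.
Difference: 36 − 16 = 20.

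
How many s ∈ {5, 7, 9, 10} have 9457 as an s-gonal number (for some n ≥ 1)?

s = 5: P(5, 79) = 9322 and P(5, 80) = 9560; 9457 is not s-gonal.
s = 7: P(7, 61) = 9211 and P(7, 62) = 9517; 9457 is not s-gonal.
s = 9: P(9, 52) = 9334 and P(9, 53) = 9699; 9457 is not s-gonal.
s = 10: P(10, 49) = 9457. ✓
Hits: s ∈ {10} → 1.

1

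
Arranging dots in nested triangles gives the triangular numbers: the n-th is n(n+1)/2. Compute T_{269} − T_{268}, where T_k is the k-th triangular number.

Consecutive triangular numbers differ by n: T_{269} − T_{268} = 269.

269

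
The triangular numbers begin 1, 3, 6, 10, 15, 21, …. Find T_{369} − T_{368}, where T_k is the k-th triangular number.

Consecutive triangular numbers differ by n: T_{369} − T_{368} = 369.

369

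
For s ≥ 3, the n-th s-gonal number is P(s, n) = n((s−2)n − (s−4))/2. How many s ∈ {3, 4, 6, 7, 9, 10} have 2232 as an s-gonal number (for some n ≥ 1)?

s = 3: P(3, 66) = 2211 and P(3, 67) = 2278; 2232 is not s-gonal.
s = 4: P(4, 47) = 2209 and P(4, 48) = 2304; 2232 is not s-gonal.
s = 6: P(6, 33) = 2145 and P(6, 34) = 2278; 2232 is not s-gonal.
s = 7: P(7, 30) = 2205 and P(7, 31) = 2356; 2232 is not s-gonal.
s = 9: P(9, 25) = 2125 and P(9, 26) = 2301; 2232 is not s-gonal.
s = 10: P(10, 24) = 2232. ✓
Hits: s ∈ {10} → 1.

1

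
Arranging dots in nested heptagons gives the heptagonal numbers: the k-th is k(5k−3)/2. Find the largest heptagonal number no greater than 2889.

Solve n(5n−3)/2 ≤ 2889 for integer n.
n = 34 gives 2839 ≤ 2889, while n = 35 gives 3010 > 2889; so the answer is 2839.

2839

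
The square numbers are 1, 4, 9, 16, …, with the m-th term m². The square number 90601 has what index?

301

We need n² = 90601, so n = √90601 = 301.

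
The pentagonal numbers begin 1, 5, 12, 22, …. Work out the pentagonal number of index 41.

The 41st pentagonal number is n(3n−1)/2 with n = 41.
41·(3·41 − 1)/2 = 41·122/2 = 41·61 = 2501.

2501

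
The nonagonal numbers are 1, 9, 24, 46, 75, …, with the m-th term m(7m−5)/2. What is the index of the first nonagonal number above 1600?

Solve n(7n−5)/2 > 1600 for integer n.
The largest n with value ≤ 1600 is 21 (since 1491 ≤ 1600 < 1639), so the first above is n = 22, value 1639.

22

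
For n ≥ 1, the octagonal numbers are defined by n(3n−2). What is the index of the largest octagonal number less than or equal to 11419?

Solve n(3n−2) ≤ 11419 for integer n.
n = 62 gives 11408 ≤ 11419, while n = 63 gives 11781 > 11419; so the answer is index 62.

62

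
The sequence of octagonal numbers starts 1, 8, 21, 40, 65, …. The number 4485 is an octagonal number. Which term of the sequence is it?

39

Set n(3n−2) = 4485, giving 3n² − 2n − 4485 = 0.
The discriminant is 4 + 12·4485 = 53824, and √53824 = 232.
So n = (2 + 232) / 6 = 234/6 = 39.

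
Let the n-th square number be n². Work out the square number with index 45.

2025

The 45th square number is n² with n = 45.
45² = 2025.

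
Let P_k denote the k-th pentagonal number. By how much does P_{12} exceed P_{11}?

Consecutive pentagonal numbers differ by 3n − 2: here 3·12 − 2 = 34.

34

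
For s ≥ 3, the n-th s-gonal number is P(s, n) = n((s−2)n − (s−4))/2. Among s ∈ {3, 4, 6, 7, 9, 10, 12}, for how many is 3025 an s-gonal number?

s = 3: P(3, 77) = 3003 and P(3, 78) = 3081; 3025 is not s-gonal.
s = 4: P(4, 55) = 3025. ✓
s = 6: P(6, 39) = 3003 and P(6, 40) = 3160; 3025 is not s-gonal.
s = 7: P(7, 35) = 3010 and P(7, 36) = 3186; 3025 is not s-gonal.
s = 9: P(9, 29) = 2871 and P(9, 30) = 3075; 3025 is not s-gonal.
s = 10: P(10, 27) = 2835 and P(10, 28) = 3052; 3025 is not s-gonal.
s = 12: P(12, 25) = 3025. ✓
Hits: s ∈ {4, 12} → 2.

2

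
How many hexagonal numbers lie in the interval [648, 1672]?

The n-th hexagonal number is n(2n−1).
Smallest index with value ≥ 648: n = 19 (giving 703).
Largest index with value ≤ 1672: n = 29 (giving 1653).
Indices 19 through 29: 11 terms.

11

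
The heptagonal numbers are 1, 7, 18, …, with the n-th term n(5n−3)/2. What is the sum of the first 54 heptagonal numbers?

Σ i(5i−3)/2 = (5Σi² − 3Σi) / 2 over i = 1..54.
Σi = 1485 and Σi² = 53955.
(5·53955 − 3·1485) / 2 = 265320/2 = 132660.

132660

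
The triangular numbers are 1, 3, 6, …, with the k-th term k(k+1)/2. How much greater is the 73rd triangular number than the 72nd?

Consecutive triangular numbers differ by n: T_{73} − T_{72} = 73.

73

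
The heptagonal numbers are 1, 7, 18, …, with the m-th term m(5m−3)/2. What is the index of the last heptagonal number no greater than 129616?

227

Solve n(5n−3)/2 ≤ 129616 for integer n.
n = 227 gives 128482 ≤ 129616, while n = 228 gives 129618 > 129616; so the answer is index 227.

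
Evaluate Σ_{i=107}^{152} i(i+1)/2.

392748

Σ i(i+1)/2 = (Σi² + Σi) / 2 over i = 107..152.
Σi = 11628 − 5671 = 5957 and Σi² = 1182180 − 402641 = 779539.
(1·779539 + 1·5957) / 2 = 785496/2 = 392748.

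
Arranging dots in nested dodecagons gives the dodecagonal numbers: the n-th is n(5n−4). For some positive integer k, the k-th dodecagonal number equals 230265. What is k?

Set n(5n−4) = 230265, giving 5n² − 4n − 230265 = 0.
The discriminant is 16 + 20·230265 = 4605316, and √4605316 = 2146.
So n = (4 + 2146) / 10 = 2150/10 = 215.

215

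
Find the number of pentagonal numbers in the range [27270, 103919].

The n-th pentagonal number is n(3n−1)/2.
Smallest index with value ≥ 27270: n = 135 (giving 27270).
Largest index with value ≤ 103919: n = 263 (giving 103622).
Indices 135 through 263: 129 terms.

129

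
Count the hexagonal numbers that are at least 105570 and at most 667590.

The n-th hexagonal number is n(2n−1).
Smallest index with value ≥ 105570: n = 230 (giving 105570).
Largest index with value ≤ 667590: n = 578 (giving 667590).
Indices 230 through 578: 349 terms.

349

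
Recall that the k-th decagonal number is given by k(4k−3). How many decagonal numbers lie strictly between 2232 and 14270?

The n-th decagonal number is n(4n−3).
Smallest index with value > 2232: n = 25 (giving 2425).
Largest index with value < 14270: n = 60 (giving 14220).
Indices 25 through 60: 36 terms.

36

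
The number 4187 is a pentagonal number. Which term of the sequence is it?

53

Set n(3n−1)/2 = 4187, giving 3n² − n − 8374 = 0.
The discriminant is 1 + 24·4187 = 100489, and √100489 = 317.
So n = (1 + 317) / 6 = 318/6 = 53.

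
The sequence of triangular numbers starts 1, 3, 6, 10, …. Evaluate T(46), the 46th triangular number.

1081

The 46th triangular number is n(n+1)/2 with n = 46.
46·47/2 = 2162/2 = 1081.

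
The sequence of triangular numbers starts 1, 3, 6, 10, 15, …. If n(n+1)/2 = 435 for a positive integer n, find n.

Set n(n+1)/2 = 435, giving n² + n − 870 = 0.
The discriminant is 1 + 8·435 = 3481, and √3481 = 59.
So n = (-1 + 59) / 2 = 58/2 = 29.
Check: 29·30/2 = 435. ✓

29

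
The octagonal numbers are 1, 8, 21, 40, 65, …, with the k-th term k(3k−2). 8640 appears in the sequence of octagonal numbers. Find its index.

54

Set n(3n−2) = 8640, giving 3n² − 2n − 8640 = 0.
The discriminant is 4 + 12·8640 = 103684, and √103684 = 322.
So n = (2 + 322) / 6 = 324/6 = 54.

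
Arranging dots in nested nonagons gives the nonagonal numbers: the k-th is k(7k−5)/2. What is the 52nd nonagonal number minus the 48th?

1390

52·(7·52 − 5)/2 = 9334 and 48·(7·48 − 5)/2 = 7944.
Difference: 9334 − 7944 = 1390.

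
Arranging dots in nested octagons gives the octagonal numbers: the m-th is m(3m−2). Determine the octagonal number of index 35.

3605

The 35th octagonal number is n(3n−2) with n = 35.
35·(3·35 − 2) = 35·103 = 3605.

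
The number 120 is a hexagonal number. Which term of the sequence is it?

Set n(2n−1) = 120, giving 2n² − n − 120 = 0.
The discriminant is 1 + 8·120 = 961, and √961 = 31.
So n = (1 + 31) / 4 = 32/4 = 8.
Check: 8·(2·8 − 1) = 120. ✓

8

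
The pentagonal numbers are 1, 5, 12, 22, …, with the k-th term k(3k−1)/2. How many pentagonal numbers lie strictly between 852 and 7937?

48

The n-th pentagonal number is n(3n−1)/2.
Smallest index with value > 852: n = 25 (giving 925).
Largest index with value < 7937: n = 72 (giving 7740).
Indices 25 through 72: 48 terms.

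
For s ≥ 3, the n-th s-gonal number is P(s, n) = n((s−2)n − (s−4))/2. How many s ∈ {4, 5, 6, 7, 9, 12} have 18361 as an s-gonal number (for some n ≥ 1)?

s = 4: P(4, 135) = 18225 and P(4, 136) = 18496; 18361 is not s-gonal.
s = 5: P(5, 110) = 18095 and P(5, 111) = 18426; 18361 is not s-gonal.
s = 6: P(6, 96) = 18336 and P(6, 97) = 18721; 18361 is not s-gonal.
s = 7: P(7, 86) = 18361. ✓
s = 9: P(9, 72) = 17964 and P(9, 73) = 18469; 18361 is not s-gonal.
s = 12: P(12, 61) = 18361. ✓
Hits: s ∈ {7, 12} → 2.

2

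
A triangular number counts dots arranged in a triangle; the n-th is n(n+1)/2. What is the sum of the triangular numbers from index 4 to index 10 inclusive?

Σ i(i+1)/2 = (Σi² + Σi) / 2 over i = 4..10.
Σi = 55 − 6 = 49 and Σi² = 385 − 14 = 371.
(1·371 + 1·49) / 2 = 420/2 = 210.

210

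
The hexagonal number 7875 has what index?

63

Set n(2n−1) = 7875, giving 2n² − n − 7875 = 0.
So n = (1 + 251) / 4 = 252/4 = 63.
Check: 63·(2·63 − 1) = 7875. ✓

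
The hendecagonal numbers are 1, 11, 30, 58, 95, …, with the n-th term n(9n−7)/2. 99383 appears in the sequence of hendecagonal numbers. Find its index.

Set n(9n−7)/2 = 99383, giving 9n² − 7n − 198766 = 0.
The discriminant is 49 + 72·99383 = 7155625, and √7155625 = 2675.
So n = (7 + 2675) / 18 = 2682/18 = 149.

149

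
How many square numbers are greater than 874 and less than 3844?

The n-th square number is n².
Smallest index with value > 874: n = 30 (giving 900).
Largest index with value < 3844: n = 61 (giving 3721).
Indices 30 through 61: 32 terms.

32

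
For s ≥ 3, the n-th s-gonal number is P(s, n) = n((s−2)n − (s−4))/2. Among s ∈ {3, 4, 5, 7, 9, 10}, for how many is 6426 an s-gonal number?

s = 3: P(3, 112) = 6328 and P(3, 113) = 6441; 6426 is not s-gonal.
s = 4: P(4, 80) = 6400 and P(4, 81) = 6561; 6426 is not s-gonal.
s = 5: P(5, 65) = 6305 and P(5, 66) = 6501; 6426 is not s-gonal.
s = 7: P(7, 51) = 6426. ✓
s = 9: P(9, 43) = 6364 and P(9, 44) = 6666; 6426 is not s-gonal.
s = 10: P(10, 40) = 6280 and P(10, 41) = 6601; 6426 is not s-gonal.
Hits: s ∈ {7} → 1.

1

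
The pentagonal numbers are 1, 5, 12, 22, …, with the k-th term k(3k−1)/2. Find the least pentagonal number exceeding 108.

Solve n(3n−1)/2 > 108 for integer n.
The largest n with value ≤ 108 is 8 (since 92 ≤ 108 < 117), so the first above is n = 9, value 117.

117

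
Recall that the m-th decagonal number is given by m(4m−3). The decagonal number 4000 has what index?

32

Set n(4n−3) = 4000, giving 4n² − 3n − 4000 = 0.
So n = (3 + 253) / 8 = 256/8 = 32.
Check: 32·(4·32 − 3) = 4000. ✓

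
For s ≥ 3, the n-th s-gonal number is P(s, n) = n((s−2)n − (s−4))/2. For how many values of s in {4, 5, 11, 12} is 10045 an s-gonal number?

s = 4: P(4, 100) = 10000 and P(4, 101) = 10201; 10045 is not s-gonal.
s = 5: P(5, 82) = 10045. ✓
s = 11: P(11, 47) = 9776 and P(11, 48) = 10200; 10045 is not s-gonal.
s = 12: P(12, 45) = 9945 and P(12, 46) = 10396; 10045 is not s-gonal.
Hits: s ∈ {5} → 1.

1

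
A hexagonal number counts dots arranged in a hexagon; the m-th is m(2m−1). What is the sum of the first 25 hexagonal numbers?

Σ i(2i−1) = 2Σi² − Σi over i = 1..25.
Σi = 325 and Σi² = 5525.
2·5525 − 1·325 = 10725.

10725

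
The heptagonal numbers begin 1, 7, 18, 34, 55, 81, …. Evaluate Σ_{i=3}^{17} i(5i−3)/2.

Σ i(5i−3)/2 = (5Σi² − 3Σi) / 2 over i = 3..17.
Σi = 153 − 3 = 150 and Σi² = 1785 − 5 = 1780.
(5·1780 − 3·150) / 2 = 8450/2 = 4225.

4225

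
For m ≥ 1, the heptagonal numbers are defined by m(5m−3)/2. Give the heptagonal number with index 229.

The 229th heptagonal number is n(5n−3)/2 with n = 229.
229·(5·229 − 3)/2 = 229·1142/2 = 229·571 = 130759.

130759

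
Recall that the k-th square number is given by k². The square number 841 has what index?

29

We need n² = 841, so n = √841 = 29.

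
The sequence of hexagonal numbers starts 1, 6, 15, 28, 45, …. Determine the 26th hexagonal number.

1326

The 26th hexagonal number is n(2n−1) with n = 26.
26·(2·26 − 1) = 26·51 = 1326.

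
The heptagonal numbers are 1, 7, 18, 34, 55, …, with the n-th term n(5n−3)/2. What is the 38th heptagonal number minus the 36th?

367

38·(5·38 − 3)/2 = 3553 and 36·(5·36 − 3)/2 = 3186.
Difference: 3553 − 3186 = 367.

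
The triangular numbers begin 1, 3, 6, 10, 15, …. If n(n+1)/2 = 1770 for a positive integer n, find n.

59

Set n(n+1)/2 = 1770, giving n² + n − 3540 = 0.
The discriminant is 1 + 8·1770 = 14161, and √14161 = 119.
So n = (-1 + 119) / 2 = 118/2 = 59.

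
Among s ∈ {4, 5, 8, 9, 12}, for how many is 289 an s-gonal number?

1

s = 4: P(4, 17) = 289. ✓
s = 5: P(5, 14) = 287 and P(5, 15) = 330; 289 is not s-gonal.
s = 8: P(8, 10) = 280 and P(8, 11) = 341; 289 is not s-gonal.
s = 9: P(9, 9) = 261 and P(9, 10) = 325; 289 is not s-gonal.
s = 12: P(12, 8) = 288 and P(12, 9) = 369; 289 is not s-gonal.
Hits: s ∈ {4} → 1.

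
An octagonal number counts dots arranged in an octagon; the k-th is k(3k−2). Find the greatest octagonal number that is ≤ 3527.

Solve n(3n−2) ≤ 3527 for integer n.
n = 34 gives 3400 ≤ 3527, while n = 35 gives 3605 > 3527; so the answer is 3400.

3400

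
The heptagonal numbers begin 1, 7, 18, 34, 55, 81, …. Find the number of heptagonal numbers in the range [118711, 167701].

The n-th heptagonal number is n(5n−3)/2.
Smallest index with value ≥ 118711: n = 219 (giving 119574).
Largest index with value ≤ 167701: n = 259 (giving 167314).
Indices 219 through 259: 41 terms.

41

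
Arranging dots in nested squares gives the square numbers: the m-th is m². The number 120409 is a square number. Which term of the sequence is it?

347

We need n² = 120409, so n = √120409 = 347.
Check: 347² = 120409. ✓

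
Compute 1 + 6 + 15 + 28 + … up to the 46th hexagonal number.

Σ i(2i−1) = 2Σi² − Σi over i = 1..46.
Σi = 1081 and Σi² = 33511.
2·33511 − 1·1081 = 65941.

65941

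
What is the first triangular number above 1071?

Solve n(n+1)/2 > 1071 for integer n.
The largest n with value ≤ 1071 is 45 (since 1035 ≤ 1071 < 1081), so the first above is n = 46, value 1081.

1081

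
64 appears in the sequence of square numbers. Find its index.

We need n² = 64, so n = √64 = 8.

8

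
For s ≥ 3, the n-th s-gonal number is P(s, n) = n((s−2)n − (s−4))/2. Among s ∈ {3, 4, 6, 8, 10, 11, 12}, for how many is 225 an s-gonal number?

s = 3: P(3, 20) = 210 and P(3, 21) = 231; 225 is not s-gonal.
s = 4: P(4, 15) = 225. ✓
s = 6: P(6, 10) = 190 and P(6, 11) = 231; 225 is not s-gonal.
s = 8: P(8, 9) = 225. ✓
s = 10: P(10, 7) = 175 and P(10, 8) = 232; 225 is not s-gonal.
s = 11: P(11, 7) = 196 and P(11, 8) = 260; 225 is not s-gonal.
s = 12: P(12, 7) = 217 and P(12, 8) = 288; 225 is not s-gonal.
Hits: s ∈ {4, 8} → 2.

2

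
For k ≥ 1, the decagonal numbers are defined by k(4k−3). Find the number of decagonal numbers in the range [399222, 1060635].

199

The n-th decagonal number is n(4n−3).
Smallest index with value ≥ 399222: n = 317 (giving 401005).
Largest index with value ≤ 1060635: n = 515 (giving 1059355).
Indices 317 through 515: 199 terms.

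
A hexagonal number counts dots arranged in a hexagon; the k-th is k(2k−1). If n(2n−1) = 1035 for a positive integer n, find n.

Set n(2n−1) = 1035, giving 2n² − n − 1035 = 0.
The discriminant is 1 + 8·1035 = 8281, and √8281 = 91.
So n = (1 + 91) / 4 = 92/4 = 23.

23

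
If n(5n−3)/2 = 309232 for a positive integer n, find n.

352

Set n(5n−3)/2 = 309232, giving 5n² − 3n − 618464 = 0.
So n = (3 + 3517) / 10 = 3520/10 = 352.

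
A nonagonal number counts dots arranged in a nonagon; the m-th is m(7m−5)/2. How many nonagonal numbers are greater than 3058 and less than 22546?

51

The n-th nonagonal number is n(7n−5)/2.
Smallest index with value > 3058: n = 30 (giving 3075).
Largest index with value < 22546: n = 80 (giving 22200).
Indices 30 through 80: 51 terms.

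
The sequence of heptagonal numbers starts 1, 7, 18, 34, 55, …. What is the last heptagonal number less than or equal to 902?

Solve n(5n−3)/2 ≤ 902 for integer n.
n = 19 gives 874 ≤ 902, while n = 20 gives 970 > 902; so the answer is 874.

874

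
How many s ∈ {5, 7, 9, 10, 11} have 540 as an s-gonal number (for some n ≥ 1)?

2

s = 5: P(5, 19) = 532 and P(5, 20) = 590; 540 is not s-gonal.
s = 7: P(7, 15) = 540. ✓
s = 9: P(9, 12) = 474 and P(9, 13) = 559; 540 is not s-gonal.
s = 10: P(10, 12) = 540. ✓
s = 11: P(11, 11) = 506 and P(11, 12) = 606; 540 is not s-gonal.
Hits: s ∈ {7, 10} → 2.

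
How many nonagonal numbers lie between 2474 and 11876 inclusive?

32

The n-th nonagonal number is n(7n−5)/2.
Smallest index with value ≥ 2474: n = 27 (giving 2484).
Largest index with value ≤ 11876: n = 58 (giving 11629).
Indices 27 through 58: 32 terms.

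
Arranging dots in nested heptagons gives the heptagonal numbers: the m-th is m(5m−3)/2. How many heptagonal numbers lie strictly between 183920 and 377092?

117

The n-th heptagonal number is n(5n−3)/2.
Smallest index with value > 183920: n = 272 (giving 184552).
Largest index with value < 377092: n = 388 (giving 375778).
Indices 272 through 388: 117 terms.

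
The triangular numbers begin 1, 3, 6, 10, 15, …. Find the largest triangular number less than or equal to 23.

Solve n(n+1)/2 ≤ 23 for integer n.
n = 6 gives 21 ≤ 23, while n = 7 gives 28 > 23; so the answer is 21.

21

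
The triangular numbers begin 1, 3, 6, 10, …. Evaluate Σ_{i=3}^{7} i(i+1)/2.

80

Σ i(i+1)/2 = (Σi² + Σi) / 2 over i = 3..7.
Σi = 28 − 3 = 25 and Σi² = 140 − 5 = 135.
(1·135 + 1·25) / 2 = 160/2 = 80.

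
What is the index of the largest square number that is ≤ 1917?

Solve n² ≤ 1917 for integer n.
n = 43 gives 1849 ≤ 1917, while n = 44 gives 1936 > 1917; so the answer is index 43.

43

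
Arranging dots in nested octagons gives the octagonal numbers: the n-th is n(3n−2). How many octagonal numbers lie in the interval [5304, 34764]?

65

The n-th octagonal number is n(3n−2).
Smallest index with value ≥ 5304: n = 43 (giving 5461).
Largest index with value ≤ 34764: n = 107 (giving 34133).
Indices 43 through 107: 65 terms.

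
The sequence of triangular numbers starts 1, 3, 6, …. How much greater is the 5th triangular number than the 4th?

Consecutive triangular numbers differ by n: T_{5} − T_{4} = 5.

5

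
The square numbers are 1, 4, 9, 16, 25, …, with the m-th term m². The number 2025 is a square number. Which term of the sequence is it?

45

We need n² = 2025, so n = √2025 = 45.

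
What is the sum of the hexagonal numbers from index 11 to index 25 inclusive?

10010

Σ i(2i−1) = 2Σi² − Σi over i = 11..25.
Σi = 325 − 55 = 270 and Σi² = 5525 − 385 = 5140.
2·5140 − 1·270 = 10010.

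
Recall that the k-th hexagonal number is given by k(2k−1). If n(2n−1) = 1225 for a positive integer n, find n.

Set n(2n−1) = 1225, giving 2n² − n − 1225 = 0.
The discriminant is 1 + 8·1225 = 9801, and √9801 = 99.
So n = (1 + 99) / 4 = 100/4 = 25.

25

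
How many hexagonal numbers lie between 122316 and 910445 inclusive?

The n-th hexagonal number is n(2n−1).
Smallest index with value ≥ 122316: n = 248 (giving 122760).
Largest index with value ≤ 910445: n = 674 (giving 907878).
Indices 248 through 674: 427 terms.

427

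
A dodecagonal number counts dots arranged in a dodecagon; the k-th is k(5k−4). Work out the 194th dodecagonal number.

The 194th dodecagonal number is n(5n−4) with n = 194.
194·(5·194 − 4) = 194·966 = 187404.

187404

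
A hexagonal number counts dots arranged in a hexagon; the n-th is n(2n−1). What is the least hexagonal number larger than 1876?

1891

Solve n(2n−1) > 1876 for integer n.
The largest n with value ≤ 1876 is 30 (since 1770 ≤ 1876 < 1891), so the first above is n = 31, value 1891.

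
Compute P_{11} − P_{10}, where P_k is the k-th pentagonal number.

Consecutive pentagonal numbers differ by 3n − 2: here 3·11 − 2 = 31.

31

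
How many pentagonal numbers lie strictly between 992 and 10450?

58

The n-th pentagonal number is n(3n−1)/2.
Smallest index with value > 992: n = 26 (giving 1001).
Largest index with value < 10450: n = 83 (giving 10292).
Indices 26 through 83: 58 terms.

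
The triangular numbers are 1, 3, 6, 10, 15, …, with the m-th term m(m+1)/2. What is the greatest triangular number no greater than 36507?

36315

Solve n(n+1)/2 ≤ 36507 for integer n.
n = 269 gives 36315 ≤ 36507, while n = 270 gives 36585 > 36507; so the answer is 36315.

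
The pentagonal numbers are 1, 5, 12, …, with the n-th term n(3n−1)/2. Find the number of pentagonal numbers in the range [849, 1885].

12

The n-th pentagonal number is n(3n−1)/2.
Smallest index with value ≥ 849: n = 24 (giving 852).
Largest index with value ≤ 1885: n = 35 (giving 1820).
Indices 24 through 35: 12 terms.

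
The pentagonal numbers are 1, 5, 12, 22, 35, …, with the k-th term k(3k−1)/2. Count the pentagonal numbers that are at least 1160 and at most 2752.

The n-th pentagonal number is n(3n−1)/2.
Smallest index with value ≥ 1160: n = 28 (giving 1162).
Largest index with value ≤ 2752: n = 43 (giving 2752).
Indices 28 through 43: 16 terms.

16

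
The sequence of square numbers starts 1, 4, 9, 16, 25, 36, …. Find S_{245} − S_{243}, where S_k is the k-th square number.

245² = 60025 and 243² = 59049.
Difference: 60025 − 59049 = 976.

976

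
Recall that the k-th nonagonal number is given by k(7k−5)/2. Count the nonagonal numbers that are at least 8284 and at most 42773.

61

The n-th nonagonal number is n(7n−5)/2.
Smallest index with value ≥ 8284: n = 50 (giving 8625).
Largest index with value ≤ 42773: n = 110 (giving 42075).
Indices 50 through 110: 61 terms.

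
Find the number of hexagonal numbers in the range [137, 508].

8

The n-th hexagonal number is n(2n−1).
Smallest index with value ≥ 137: n = 9 (giving 153).
Largest index with value ≤ 508: n = 16 (giving 496).
Indices 9 through 16: 8 terms.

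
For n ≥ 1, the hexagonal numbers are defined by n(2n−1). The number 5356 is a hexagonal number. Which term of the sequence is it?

52

Set n(2n−1) = 5356, giving 2n² − n − 5356 = 0.
The discriminant is 1 + 8·5356 = 42849, and √42849 = 207.
So n = (1 + 207) / 4 = 208/4 = 52.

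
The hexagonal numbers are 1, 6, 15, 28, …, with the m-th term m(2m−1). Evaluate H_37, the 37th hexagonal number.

2701

37·(2·37 − 1) = 37·73 = 2701.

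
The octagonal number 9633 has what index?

Set n(3n−2) = 9633, giving 3n² − 2n − 9633 = 0.
The discriminant is 4 + 12·9633 = 115600, and √115600 = 340.
So n = (2 + 340) / 6 = 342/6 = 57.

57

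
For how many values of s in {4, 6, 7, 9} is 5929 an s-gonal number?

2

s = 4: P(4, 77) = 5929. ✓
s = 6: P(6, 54) = 5778 and P(6, 55) = 5995; 5929 is not s-gonal.
s = 7: P(7, 49) = 5929. ✓
s = 9: P(9, 41) = 5781 and P(9, 42) = 6069; 5929 is not s-gonal.
Hits: s ∈ {4, 7} → 2.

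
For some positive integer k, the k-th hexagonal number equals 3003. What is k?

Set n(2n−1) = 3003, giving 2n² − n − 3003 = 0.
The discriminant is 1 + 8·3003 = 24025, and √24025 = 155.
So n = (1 + 155) / 4 = 156/4 = 39.

39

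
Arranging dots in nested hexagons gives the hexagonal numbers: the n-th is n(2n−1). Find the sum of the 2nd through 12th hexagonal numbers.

Σ i(2i−1) = 2Σi² − Σi over i = 2..12.
Σi = 78 − 1 = 77 and Σi² = 650 − 1 = 649.
2·649 − 1·77 = 1221.

1221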